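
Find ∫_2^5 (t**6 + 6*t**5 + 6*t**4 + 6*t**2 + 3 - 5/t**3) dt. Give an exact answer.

8584101/280

By the power rule, an antiderivative is F(t) = t**7/7 + t**6 + 6*t**5/5 + 2*t**3 + 3*t + 5/(2*t**2).
Then F(5) - F(2) = (2156057/70) - (40127/280) = 8584101/280.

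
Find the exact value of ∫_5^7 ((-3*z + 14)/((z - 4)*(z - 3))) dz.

log(9/32)

Factor the denominator: z**2 - 7*z + 12 = (z - 3)(z - 4).
Partial fractions: (-3*z + 14)/((z - 4)*(z - 3)) = -5/(z - 3) + 2/(z - 4).
An antiderivative is F(z) = 2*log(z - 4) - 5*log(z - 3).
Then F(7) - F(5) = (-10*log(2) + 2*log(3)) - (-log(32)) = log(9/32).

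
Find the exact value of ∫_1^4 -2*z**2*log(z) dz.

Integrate by parts once (u = ln z, dv = -2*z**2 dz).
An antiderivative is F(z) = -2*z**3*(3*log(z) - 1)/9.
Then F(4) - F(1) = (128/9 - 256*log(2)/3) - (2/9) = 14 - 256*log(2)/3.

14 - 256*log(2)/3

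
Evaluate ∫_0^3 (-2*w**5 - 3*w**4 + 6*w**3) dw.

-2673/10

By the power rule, an antiderivative is F(w) = -w**6/3 - 3*w**5/5 + 3*w**4/2.
Then F(3) - F(0) = (-2673/10) - (0) = -2673/10.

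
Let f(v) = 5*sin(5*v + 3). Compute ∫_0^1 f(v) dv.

cos(3) - cos(8)

Let u = 5*v + 3, so du = 5 dv. When v = 0, u = 3; when v = 1, u = 8.
The integral becomes ∫ sin(u) du from 3 to 8, with antiderivative -cos(u).
Back in v: F(v) = -cos(5*v + 3).
Then F(1) - F(0) = (-cos(8)) - (-cos(3)) = cos(3) - cos(8).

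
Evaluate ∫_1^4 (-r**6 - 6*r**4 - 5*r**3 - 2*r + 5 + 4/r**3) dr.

-1087773/280

By the power rule, an antiderivative is F(r) = -r**7/7 - 6*r**5/5 - 5*r**4/4 - r**2 + 5*r - 2/r**2.
Then F(4) - F(1) = (-1087939/280) - (-83/140) = -1087773/280.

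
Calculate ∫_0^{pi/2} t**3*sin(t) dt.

-6 + 3*pi**2/4

Integrate by parts 3 times (u = t^3, dv = sin(t) dt).
An antiderivative is F(t) = -t**3*cos(t) + 3*t**2*sin(t) + 6*t*cos(t) - 6*sin(t).
Then F(pi/2) - F(0) = (-6 + 3*pi**2/4) - (0) = -6 + 3*pi**2/4.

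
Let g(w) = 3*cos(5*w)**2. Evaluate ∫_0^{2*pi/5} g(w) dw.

3*pi/5

Use the identity cos^2(5*w) = (1 + cos(10*w))/2.
An antiderivative is F(w) = 3*w/2 + 3*sin(10*w)/20.
Then F(2*pi/5) - F(0) = (3*pi/5) - (0) = 3*pi/5.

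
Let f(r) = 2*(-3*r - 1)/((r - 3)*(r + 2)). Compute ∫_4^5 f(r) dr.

-2*log(7) - 2*log(2) + 2*log(3)

Factor the denominator: r**2 - r - 6 = (r + 2)(r - 3).
Partial fractions: 2*(-3*r - 1)/((r - 3)*(r + 2)) = -2/(r + 2) - 4/(r - 3).
An antiderivative is F(r) = -4*log(r - 3) - 2*log(r + 2).
Then F(5) - F(4) = (-2*log(7) - 4*log(2)) - (-log(36)) = -2*log(7) - 2*log(2) + 2*log(3).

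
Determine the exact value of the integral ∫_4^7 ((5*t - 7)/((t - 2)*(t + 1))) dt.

Factor the denominator: t**2 - t - 2 = (t + 1)(t - 2).
Partial fractions: (5*t - 7)/((t - 2)*(t + 1)) = 4/(t + 1) + 1/(t - 2).
An antiderivative is F(t) = log(t - 2) + 4*log(t + 1).
Then F(7) - F(4) = (log(5) + 12*log(2)) - (log(2) + 4*log(5)) = -3*log(5) + 11*log(2).

-3*log(5) + 11*log(2)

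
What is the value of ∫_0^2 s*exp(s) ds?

Integrate by parts once (u = s, dv = exp(s) ds).
An antiderivative is F(s) = (s - 1)*exp(s).
Then F(2) - F(0) = (exp(2)) - (-1) = 1 + exp(2).

1 + exp(2)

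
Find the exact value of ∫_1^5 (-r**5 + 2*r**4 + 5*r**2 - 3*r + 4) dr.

-17516/15

By the power rule, an antiderivative is F(r) = -r**6/6 + 2*r**5/5 + 5*r**3/3 - 3*r**2/2 + 4*r.
Then F(5) - F(1) = (-3490/3) - (22/5) = -17516/15.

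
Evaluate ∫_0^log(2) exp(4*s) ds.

Let u = exp(s), so du = exp(s) ds. When s = 0, u = 1; when s = log(2), u = 2.
The integral becomes ∫ u**3 du from 1 to 2, with antiderivative u**4/4.
Back in s: F(s) = exp(4*s)/4.
Then F(log(2)) - F(0) = (4) - (1/4) = 15/4.

15/4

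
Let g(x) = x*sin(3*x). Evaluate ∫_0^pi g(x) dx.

pi/3

Integrate by parts once (u = x, dv = sin(3*x) dx).
An antiderivative is F(x) = -x*cos(3*x)/3 + sin(3*x)/9.
Then F(pi) - F(0) = (pi/3) - (0) = pi/3.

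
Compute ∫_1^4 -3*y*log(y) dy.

Integrate by parts once (u = ln y, dv = -3*y dy).
An antiderivative is F(y) = -3*y**2*(2*log(y) - 1)/4.
Then F(4) - F(1) = (12 - 48*log(2)) - (3/4) = 45/4 - 48*log(2).

45/4 - 48*log(2)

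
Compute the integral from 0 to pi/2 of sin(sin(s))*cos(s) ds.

Let u = sin(s), so du = cos(s) ds. When s = 0, u = 0; when s = pi/2, u = 1.
The integral becomes ∫ sin(u) du from 0 to 1, with antiderivative -cos(u).
Back in s: F(s) = -cos(sin(s)).
Then F(pi/2) - F(0) = (-cos(1)) - (-1) = 1 - cos(1).

1 - cos(1)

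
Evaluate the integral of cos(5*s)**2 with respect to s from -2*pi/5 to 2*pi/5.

2*pi/5

Use the identity cos^2(5*s) = (1 + cos(10*s))/2.
An antiderivative is F(s) = s/2 + sin(10*s)/20.
Then F(2*pi/5) - F(-2*pi/5) = (pi/5) - (-pi/5) = 2*pi/5.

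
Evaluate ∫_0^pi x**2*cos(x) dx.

Integrate by parts twice (u = x^2, dv = cos(x) dx).
An antiderivative is F(x) = x**2*sin(x) + 2*x*cos(x) - 2*sin(x).
Then F(pi) - F(0) = (-2*pi) - (0) = -2*pi.

-2*pi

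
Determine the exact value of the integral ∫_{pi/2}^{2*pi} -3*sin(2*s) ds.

An antiderivative is F(s) = 3*cos(2*s)/2.
Then F(2*pi) - F(pi/2) = (3/2) - (-3/2) = 3.

3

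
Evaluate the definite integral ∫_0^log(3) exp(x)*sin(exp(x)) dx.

cos(1) - cos(3)

Let u = exp(x), so du = exp(x) dx. When x = 0, u = 1; when x = log(3), u = 3.
The integral becomes ∫ sin(u) du from 1 to 3, with antiderivative -cos(u).
Back in x: F(x) = -cos(exp(x)).
Then F(log(3)) - F(0) = (-cos(3)) - (-cos(1)) = cos(1) - cos(3).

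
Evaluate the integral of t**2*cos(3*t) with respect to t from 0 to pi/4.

Integrate by parts twice (u = t^2, dv = cos(3*t) dt).
An antiderivative is F(t) = t**2*sin(3*t)/3 + 2*t*cos(3*t)/9 - 2*sin(3*t)/27.
Then F(pi/4) - F(0) = (sqrt(2)*(-24*pi - 32 + 9*pi**2)/864) - (0) = sqrt(2)*(-24*pi - 32 + 9*pi**2)/864.

sqrt(2)*(-24*pi - 32 + 9*pi**2)/864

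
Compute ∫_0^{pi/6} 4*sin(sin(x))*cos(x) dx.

Let u = sin(x), so du = cos(x) dx. When x = 0, u = 0; when x = pi/6, u = 1/2.
The integral becomes 4·∫ sin(u) du from 0 to 1/2, with antiderivative -4*cos(u).
Back in x: F(x) = -4*cos(sin(x)).
Then F(pi/6) - F(0) = (-4*cos(1/2)) - (-4) = 4 - 4*cos(1/2).

4 - 4*cos(1/2)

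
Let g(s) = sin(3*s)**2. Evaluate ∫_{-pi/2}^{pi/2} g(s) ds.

Use the identity sin^2(3*s) = (1 - cos(6*s))/2.
An antiderivative is F(s) = s/2 - sin(6*s)/12.
Then F(pi/2) - F(-pi/2) = (pi/4) - (-pi/4) = pi/2.

pi/2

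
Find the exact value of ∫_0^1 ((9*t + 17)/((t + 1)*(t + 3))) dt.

Factor the denominator: t**2 + 4*t + 3 = (t + 3)(t + 1).
Partial fractions: (9*t + 17)/((t + 1)*(t + 3)) = 5/(t + 3) + 4/(t + 1).
An antiderivative is F(t) = 4*log(t + 1) + 5*log(t + 3).
Then F(1) - F(0) = (14*log(2)) - (5*log(3)) = -5*log(3) + 14*log(2).

-5*log(3) + 14*log(2)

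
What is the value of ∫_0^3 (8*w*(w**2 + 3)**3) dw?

Let u = w**2 + 3, so du = 2*w dw. When w = 0, u = 3; when w = 3, u = 12.
The integral becomes 4·∫ u**3 du from 3 to 12, with antiderivative u**4.
Back in w: F(w) = (w**2 + 3)**4.
Then F(3) - F(0) = (20736) - (81) = 20655.

20655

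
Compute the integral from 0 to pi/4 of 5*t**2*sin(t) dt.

Integrate by parts twice (u = t^2, dv = 5*sin(t) dt).
An antiderivative is F(t) = -5*t**2*cos(t) + 10*t*sin(t) + 10*cos(t).
Then F(pi/4) - F(0) = (5*sqrt(2)*(-pi**2 + 8*pi + 32)/32) - (10) = -10 - 5*sqrt(2)*pi**2/32 + 5*sqrt(2)*pi/4 + 5*sqrt(2).

-10 - 5*sqrt(2)*pi**2/32 + 5*sqrt(2)*pi/4 + 5*sqrt(2)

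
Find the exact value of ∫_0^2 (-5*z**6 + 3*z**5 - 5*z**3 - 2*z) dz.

-584/7

By the power rule, an antiderivative is F(z) = -5*z**7/7 + z**6/2 - 5*z**4/4 - z**2.
Then F(2) - F(0) = (-584/7) - (0) = -584/7.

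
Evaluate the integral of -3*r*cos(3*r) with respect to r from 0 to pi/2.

1/3 + pi/2

Integrate by parts once (u = r, dv = -3*cos(3*r) dr).
An antiderivative is F(r) = -r*sin(3*r) - cos(3*r)/3.
Then F(pi/2) - F(0) = (pi/2) - (-1/3) = 1/3 + pi/2.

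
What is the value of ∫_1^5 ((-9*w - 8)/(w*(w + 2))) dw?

Factor the denominator: w**2 + 2*w = (w + 2)w.
Partial fractions: (-9*w - 8)/(w*(w + 2)) = -5/(w + 2) - 4/w.
An antiderivative is F(w) = -4*log(w) - 5*log(w + 2).
Then F(5) - F(1) = (-5*log(7) - 4*log(5)) - (-5*log(3)) = -5*log(7) - 4*log(5) + 5*log(3).

-5*log(7) - 4*log(5) + 5*log(3)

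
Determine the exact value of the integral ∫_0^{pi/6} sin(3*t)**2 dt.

Use the identity sin^2(3*t) = (1 - cos(6*t))/2.
An antiderivative is F(t) = t/2 - sin(6*t)/12.
Then F(pi/6) - F(0) = (pi/12) - (0) = pi/12.

pi/12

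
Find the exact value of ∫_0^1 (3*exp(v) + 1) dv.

-2 + 3*E

An antiderivative is F(v) = v + 3*exp(v).
Then F(1) - F(0) = (1 + 3*E) - (3) = -2 + 3*E.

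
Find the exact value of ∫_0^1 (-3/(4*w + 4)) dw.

An antiderivative is F(w) = -3*log(4*w + 4)/4.
Then F(1) - F(0) = (-9*log(2)/4) - (-3*log(2)/2) = -3*log(2)/4.

-3*log(2)/4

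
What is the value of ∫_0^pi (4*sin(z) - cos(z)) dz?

8

An antiderivative is F(z) = -sin(z) - 4*cos(z).
Then F(pi) - F(0) = (4) - (-4) = 8.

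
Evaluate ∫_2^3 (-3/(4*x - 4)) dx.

An antiderivative is F(x) = -3*log(4*x - 4)/4.
Then F(3) - F(2) = (-9*log(2)/4) - (-3*log(2)/2) = -3*log(2)/4.

-3*log(2)/4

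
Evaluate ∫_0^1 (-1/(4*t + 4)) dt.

An antiderivative is F(t) = -log(4*t + 4)/4.
Then F(1) - F(0) = (-3*log(2)/4) - (-log(2)/2) = -log(2)/4.

-log(2)/4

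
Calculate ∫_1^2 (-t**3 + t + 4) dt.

By the power rule, an antiderivative is F(t) = -t**4/4 + t**2/2 + 4*t.
Then F(2) - F(1) = (6) - (17/4) = 7/4.

7/4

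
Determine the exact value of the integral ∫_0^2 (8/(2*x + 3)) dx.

-4*log(3) + 4*log(7)

Let u = 2*x + 3, so du = 2 dx. When x = 0, u = 3; when x = 2, u = 7.
The integral becomes 4·∫ 1/u du from 3 to 7, with antiderivative 4*log(u).
Back in x: F(x) = 4*log(2*x + 3).
Then F(2) - F(0) = (4*log(7)) - (log(81)) = -4*log(3) + 4*log(7).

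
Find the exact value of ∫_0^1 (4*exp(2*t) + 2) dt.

2*exp(2)

An antiderivative is F(t) = 2*exp(2*t) + 2*t.
Then F(1) - F(0) = (2 + 2*exp(2)) - (2) = 2*exp(2).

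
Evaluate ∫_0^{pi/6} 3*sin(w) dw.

3 - 3*sqrt(3)/2

An antiderivative is F(w) = -3*cos(w).
Then F(pi/6) - F(0) = (-3*sqrt(3)/2) - (-3) = 3 - 3*sqrt(3)/2.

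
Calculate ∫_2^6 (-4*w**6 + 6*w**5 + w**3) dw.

By the power rule, an antiderivative is F(w) = -4*w**7/7 + w**6 + w**4/4.
Then F(6) - F(2) = (-790884/7) - (-36/7) = -790848/7.

-790848/7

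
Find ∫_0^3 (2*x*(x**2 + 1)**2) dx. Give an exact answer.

333

Let u = x**2 + 1, so du = 2*x dx. When x = 0, u = 1; when x = 3, u = 10.
The integral becomes ∫ u**2 du from 1 to 10, with antiderivative u**3/3.
Back in x: F(x) = (x**2 + 1)**3/3.
Then F(3) - F(0) = (1000/3) - (1/3) = 333.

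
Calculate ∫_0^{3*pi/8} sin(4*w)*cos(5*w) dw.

Use the identity sin(4*w)cos(5*w) = [sin(9*w) + sin(-w)]/2.
An antiderivative is F(w) = cos(w)/2 - cos(9*w)/18.
Then F(3*pi/8) - F(0) = (5*sqrt(2 - sqrt(2))/18) - (4/9) = -4/9 + 5*sqrt(2 - sqrt(2))/18.

-4/9 + 5*sqrt(2 - sqrt(2))/18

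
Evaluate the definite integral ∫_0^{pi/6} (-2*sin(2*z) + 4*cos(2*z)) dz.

An antiderivative is F(z) = 2*sin(2*z) + cos(2*z).
Then F(pi/6) - F(0) = (1/2 + sqrt(3)) - (1) = -1/2 + sqrt(3).

-1/2 + sqrt(3)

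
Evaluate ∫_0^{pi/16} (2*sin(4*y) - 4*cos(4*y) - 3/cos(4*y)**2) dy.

An antiderivative is F(y) = -sin(4*y) - cos(4*y)/2 - 3*tan(4*y)/4.
Then F(pi/16) - F(0) = (-3*sqrt(2)/4 - 3/4) - (-1/2) = -3*sqrt(2)/4 - 1/4.

-3*sqrt(2)/4 - 1/4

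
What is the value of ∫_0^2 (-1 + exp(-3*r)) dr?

An antiderivative is F(r) = -r - exp(-3*r)/3.
Then F(2) - F(0) = (-2 - exp(-6)/3) - (-1/3) = -5/3 - exp(-6)/3.

-5/3 - exp(-6)/3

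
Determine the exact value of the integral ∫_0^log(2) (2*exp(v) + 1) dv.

An antiderivative is F(v) = v + 2*exp(v).
Then F(log(2)) - F(0) = (log(2) + 4) - (2) = log(2) + 2.

log(2) + 2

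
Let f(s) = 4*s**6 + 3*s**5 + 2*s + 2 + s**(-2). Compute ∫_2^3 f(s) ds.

31841/21

By the power rule, an antiderivative is F(s) = 4*s**7/7 + s**6/2 + s**2 + 2*s - 1/s.
Then F(3) - F(2) = (68413/42) - (1577/14) = 31841/21.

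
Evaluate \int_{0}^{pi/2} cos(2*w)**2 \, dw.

pi/4

Use the identity cos^2(2*w) = (1 + cos(4*w))/2.
An antiderivative is F(w) = w/2 + sin(4*w)/8.
Then F(pi/2) - F(0) = (pi/4) - (0) = pi/4.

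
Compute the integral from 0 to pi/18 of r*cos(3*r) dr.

-1/9 + pi/108 + sqrt(3)/18

Integrate by parts once (u = r, dv = cos(3*r) dr).
An antiderivative is F(r) = r*sin(3*r)/3 + cos(3*r)/9.
Then F(pi/18) - F(0) = (pi/108 + sqrt(3)/18) - (1/9) = -1/9 + pi/108 + sqrt(3)/18.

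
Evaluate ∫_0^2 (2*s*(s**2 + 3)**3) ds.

580

Let u = s**2 + 3, so du = 2*s ds. When s = 0, u = 3; when s = 2, u = 7.
The integral becomes ∫ u**3 du from 3 to 7, with antiderivative u**4/4.
Back in s: F(s) = (s**2 + 3)**4/4.
Then F(2) - F(0) = (2401/4) - (81/4) = 580.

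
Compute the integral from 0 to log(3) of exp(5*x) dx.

Let u = exp(x), so du = exp(x) dx. When x = 0, u = 1; when x = log(3), u = 3.
The integral becomes ∫ u**4 du from 1 to 3, with antiderivative u**5/5.
Back in x: F(x) = exp(5*x)/5.
Then F(log(3)) - F(0) = (243/5) - (1/5) = 242/5.

242/5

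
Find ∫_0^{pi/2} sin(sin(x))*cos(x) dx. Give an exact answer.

Let u = sin(x), so du = cos(x) dx. When x = 0, u = 0; when x = pi/2, u = 1.
The integral becomes ∫ sin(u) du from 0 to 1, with antiderivative -cos(u).
Back in x: F(x) = -cos(sin(x)).
Then F(pi/2) - F(0) = (-cos(1)) - (-1) = 1 - cos(1).

1 - cos(1)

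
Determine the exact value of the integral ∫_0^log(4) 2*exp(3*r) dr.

Let u = exp(r), so du = exp(r) dr. When r = 0, u = 1; when r = log(4), u = 4.
The integral becomes 2·∫ u**2 du from 1 to 4, with antiderivative 2*u**3/3.
Back in r: F(r) = 2*exp(3*r)/3.
Then F(log(4)) - F(0) = (128/3) - (2/3) = 42.

42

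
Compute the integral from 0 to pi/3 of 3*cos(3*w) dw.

0

An antiderivative is F(w) = sin(3*w).
Then F(pi/3) - F(0) = (0) - (0) = 0.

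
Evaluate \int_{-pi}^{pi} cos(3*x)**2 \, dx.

pi

Use the identity cos^2(3*x) = (1 + cos(6*x))/2.
An antiderivative is F(x) = x/2 + sin(6*x)/12.
Then F(pi) - F(-pi) = (pi/2) - (-pi/2) = pi.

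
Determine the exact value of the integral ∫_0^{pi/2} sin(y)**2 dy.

pi/4

Use the identity sin^2(y) = (1 - cos(2*y))/2.
An antiderivative is F(y) = y/2 - sin(2*y)/4.
Then F(pi/2) - F(0) = (pi/4) - (0) = pi/4.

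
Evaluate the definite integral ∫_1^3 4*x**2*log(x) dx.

-104/9 + 36*log(3)

Integrate by parts once (u = ln x, dv = 4*x**2 dx).
An antiderivative is F(x) = 4*x**3*(3*log(x) - 1)/9.
Then F(3) - F(1) = (-12 + 36*log(3)) - (-4/9) = -104/9 + 36*log(3).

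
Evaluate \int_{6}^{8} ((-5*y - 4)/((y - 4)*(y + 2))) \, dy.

Factor the denominator: y**2 - 2*y - 8 = (y + 2)(y - 4).
Partial fractions: (-5*y - 4)/((y - 4)*(y + 2)) = -1/(y + 2) - 4/(y - 4).
An antiderivative is F(y) = -4*log(y - 4) - log(y + 2).
Then F(8) - F(6) = (-9*log(2) - log(5)) - (-7*log(2)) = -log(20).

-log(20)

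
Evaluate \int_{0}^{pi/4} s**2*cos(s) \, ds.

Integrate by parts twice (u = s^2, dv = cos(s) ds).
An antiderivative is F(s) = s**2*sin(s) + 2*s*cos(s) - 2*sin(s).
Then F(pi/4) - F(0) = (sqrt(2)*(-32 + pi**2 + 8*pi)/32) - (0) = sqrt(2)*(-32 + pi**2 + 8*pi)/32.

sqrt(2)*(-32 + pi**2 + 8*pi)/32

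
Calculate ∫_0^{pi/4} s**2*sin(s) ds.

-2 - sqrt(2)*pi**2/32 + sqrt(2)*pi/4 + sqrt(2)

Integrate by parts twice (u = s^2, dv = sin(s) ds).
An antiderivative is F(s) = -s**2*cos(s) + 2*s*sin(s) + 2*cos(s).
Then F(pi/4) - F(0) = (sqrt(2)*(-pi**2 + 8*pi + 32)/32) - (2) = -2 - sqrt(2)*pi**2/32 + sqrt(2)*pi/4 + sqrt(2).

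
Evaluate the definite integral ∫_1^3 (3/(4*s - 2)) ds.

An antiderivative is F(s) = 3*log(4*s - 2)/4.
Then F(3) - F(1) = (3*log(10)/4) - (3*log(2)/4) = 3*log(5)/4.

3*log(5)/4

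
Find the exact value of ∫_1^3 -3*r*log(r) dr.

Integrate by parts once (u = ln r, dv = -3*r dr).
An antiderivative is F(r) = -3*r**2*(2*log(r) - 1)/4.
Then F(3) - F(1) = (27/4 - 27*log(3)/2) - (3/4) = 6 - 27*log(3)/2.

6 - 27*log(3)/2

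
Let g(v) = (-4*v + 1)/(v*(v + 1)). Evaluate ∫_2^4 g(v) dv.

-5*log(5) + log(2) + 5*log(3)

Factor the denominator: v**2 + v = (v + 1)v.
Partial fractions: (-4*v + 1)/(v*(v + 1)) = -5/(v + 1) + 1/v.
An antiderivative is F(v) = log(v) - 5*log(v + 1).
Then F(4) - F(2) = (-5*log(5) + 2*log(2)) - (-5*log(3) + log(2)) = -5*log(5) + log(2) + 5*log(3).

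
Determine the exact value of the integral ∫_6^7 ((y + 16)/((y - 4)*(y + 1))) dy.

-13*log(2) + 4*log(3) + 3*log(7)

Factor the denominator: y**2 - 3*y - 4 = (y + 1)(y - 4).
Partial fractions: (y + 16)/((y - 4)*(y + 1)) = -3/(y + 1) + 4/(y - 4).
An antiderivative is F(y) = 4*log(y - 4) - 3*log(y + 1).
Then F(7) - F(6) = (-9*log(2) + 4*log(3)) - (-3*log(7) + 4*log(2)) = -13*log(2) + 4*log(3) + 3*log(7).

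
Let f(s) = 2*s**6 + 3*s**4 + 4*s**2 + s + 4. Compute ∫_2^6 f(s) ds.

By the power rule, an antiderivative is F(s) = 2*s**7/7 + 3*s**5/5 + 4*s**3/3 + s**2/2 + 4*s.
Then F(6) - F(2) = (2974206/35) - (8026/105) = 8914592/105.

8914592/105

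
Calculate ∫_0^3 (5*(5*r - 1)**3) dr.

Let u = 5*r - 1, so du = 5 dr. When r = 0, u = -1; when r = 3, u = 14.
The integral becomes ∫ u**3 du from -1 to 14, with antiderivative u**4/4.
Back in r: F(r) = (5*r - 1)**4/4.
Then F(3) - F(0) = (9604) - (1/4) = 38415/4.

38415/4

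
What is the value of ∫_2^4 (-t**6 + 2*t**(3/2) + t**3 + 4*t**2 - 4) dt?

-227852/105 - 16*sqrt(2)/5

By the power rule, an antiderivative is F(t) = -t**7/7 + 4*t**(5/2)/5 + t**4/4 + 4*t**3/3 - 4*t.
Then F(4) - F(2) = (-229072/105) - (-244/21 + 16*sqrt(2)/5) = -227852/105 - 16*sqrt(2)/5.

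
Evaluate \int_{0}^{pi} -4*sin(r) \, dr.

-8

An antiderivative is F(r) = 4*cos(r).
Then F(pi) - F(0) = (-4) - (4) = -8.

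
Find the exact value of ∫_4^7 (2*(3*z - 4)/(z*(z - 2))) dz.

-10*log(2) + 2*log(5) + 4*log(7)

Factor the denominator: z**2 - 2*z = z(z - 2).
Partial fractions: 2*(3*z - 4)/(z*(z - 2)) = 4/z + 2/(z - 2).
An antiderivative is F(z) = 4*log(z) + 2*log(z - 2).
Then F(7) - F(4) = (2*log(5) + 4*log(7)) - (10*log(2)) = -10*log(2) + 2*log(5) + 4*log(7).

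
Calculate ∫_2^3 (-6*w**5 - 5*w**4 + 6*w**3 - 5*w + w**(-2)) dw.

By the power rule, an antiderivative is F(w) = -w**6 - w**5 + 3*w**4/2 - 5*w**2/2 - 1/w.
Then F(3) - F(2) = (-2620/3) - (-165/2) = -4745/6.

-4745/6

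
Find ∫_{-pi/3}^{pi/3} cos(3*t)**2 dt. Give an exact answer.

pi/3

Use the identity cos^2(3*t) = (1 + cos(6*t))/2.
An antiderivative is F(t) = t/2 + sin(6*t)/12.
Then F(pi/3) - F(-pi/3) = (pi/6) - (-pi/6) = pi/3.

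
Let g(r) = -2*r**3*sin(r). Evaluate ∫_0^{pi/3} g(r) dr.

-2*pi - sqrt(3)*pi**2/3 + pi**3/27 + 6*sqrt(3)

Integrate by parts 3 times (u = r^3, dv = -2*sin(r) dr).
An antiderivative is F(r) = 2*r**3*cos(r) - 6*r**2*sin(r) - 12*r*cos(r) + 12*sin(r).
Then F(pi/3) - F(0) = (-2*pi - sqrt(3)*pi**2/3 + pi**3/27 + 6*sqrt(3)) - (0) = -2*pi - sqrt(3)*pi**2/3 + pi**3/27 + 6*sqrt(3).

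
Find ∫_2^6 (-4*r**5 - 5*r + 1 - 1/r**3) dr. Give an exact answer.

-280237/9

By the power rule, an antiderivative is F(r) = -2*r**6/3 - 5*r**2/2 + r + 1/(2*r**2).
Then F(6) - F(2) = (-2245535/72) - (-1213/24) = -280237/9.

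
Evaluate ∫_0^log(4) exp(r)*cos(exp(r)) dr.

-sin(1) + sin(4)

Let u = exp(r), so du = exp(r) dr. When r = 0, u = 1; when r = log(4), u = 4.
The integral becomes ∫ cos(u) du from 1 to 4, with antiderivative sin(u).
Back in r: F(r) = sin(exp(r)).
Then F(log(4)) - F(0) = (sin(4)) - (sin(1)) = -sin(1) + sin(4).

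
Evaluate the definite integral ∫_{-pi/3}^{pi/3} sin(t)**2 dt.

-sqrt(3)/4 + pi/3

Use the identity sin^2(t) = (1 - cos(2*t))/2.
An antiderivative is F(t) = t/2 - sin(2*t)/4.
Then F(pi/3) - F(-pi/3) = (-sqrt(3)/8 + pi/6) - (-pi/6 + sqrt(3)/8) = -sqrt(3)/4 + pi/3.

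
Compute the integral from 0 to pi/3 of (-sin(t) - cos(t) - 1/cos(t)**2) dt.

An antiderivative is F(t) = -sin(t) + cos(t) - tan(t).
Then F(pi/3) - F(0) = (1/2 - 3*sqrt(3)/2) - (1) = -3*sqrt(3)/2 - 1/2.

-3*sqrt(3)/2 - 1/2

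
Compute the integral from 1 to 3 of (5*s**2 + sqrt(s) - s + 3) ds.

2*sqrt(3) + 134/3

By the power rule, an antiderivative is F(s) = 2*s**(3/2)/3 + 5*s**3/3 - s**2/2 + 3*s.
Then F(3) - F(1) = (2*sqrt(3) + 99/2) - (29/6) = 2*sqrt(3) + 134/3.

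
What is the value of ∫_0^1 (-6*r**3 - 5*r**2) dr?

-19/6

By the power rule, an antiderivative is F(r) = -3*r**4/2 - 5*r**3/3.
Then F(1) - F(0) = (-19/6) - (0) = -19/6.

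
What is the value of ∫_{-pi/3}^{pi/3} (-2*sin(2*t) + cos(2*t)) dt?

An antiderivative is F(t) = sin(2*t)/2 + cos(2*t).
Then F(pi/3) - F(-pi/3) = (-1/2 + sqrt(3)/4) - (-1/2 - sqrt(3)/4) = sqrt(3)/2.

sqrt(3)/2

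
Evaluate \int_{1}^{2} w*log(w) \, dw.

Integrate by parts once (u = ln w, dv = w dw).
An antiderivative is F(w) = w**2*(2*log(w) - 1)/4.
Then F(2) - F(1) = (-1 + log(4)) - (-1/4) = -3/4 + log(4).

-3/4 + log(4)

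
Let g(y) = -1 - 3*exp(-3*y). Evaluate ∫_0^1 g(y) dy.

An antiderivative is F(y) = -y + exp(-3*y).
Then F(1) - F(0) = (-1 + exp(-3)) - (1) = -2 + exp(-3).

-2 + exp(-3)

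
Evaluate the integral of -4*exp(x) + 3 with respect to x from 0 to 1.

An antiderivative is F(x) = 3*x - 4*exp(x).
Then F(1) - F(0) = (3 - 4*E) - (-4) = 7 - 4*E.

7 - 4*E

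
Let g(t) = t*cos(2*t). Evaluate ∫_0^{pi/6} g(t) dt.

-1/8 + sqrt(3)*pi/24

Integrate by parts once (u = t, dv = cos(2*t) dt).
An antiderivative is F(t) = t*sin(2*t)/2 + cos(2*t)/4.
Then F(pi/6) - F(0) = (1/8 + sqrt(3)*pi/24) - (1/4) = -1/8 + sqrt(3)*pi/24.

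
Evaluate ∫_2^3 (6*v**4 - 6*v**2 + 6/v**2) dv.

1081/5

By the power rule, an antiderivative is F(v) = 6*v**5/5 - 2*v**3 - 6/v.
Then F(3) - F(2) = (1178/5) - (97/5) = 1081/5.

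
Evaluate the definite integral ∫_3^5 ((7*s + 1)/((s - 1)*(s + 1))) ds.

log(54)

Factor the denominator: s**2 - 1 = (s + 1)(s - 1).
Partial fractions: (7*s + 1)/((s - 1)*(s + 1)) = 3/(s + 1) + 4/(s - 1).
An antiderivative is F(s) = 4*log(s - 1) + 3*log(s + 1).
Then F(5) - F(3) = (3*log(3) + 11*log(2)) - (10*log(2)) = log(54).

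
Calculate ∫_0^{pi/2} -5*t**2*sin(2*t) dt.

Integrate by parts twice (u = t^2, dv = -5*sin(2*t) dt).
An antiderivative is F(t) = 5*t**2*cos(2*t)/2 - 5*t*sin(2*t)/2 - 5*cos(2*t)/4.
Then F(pi/2) - F(0) = (5/4 - 5*pi**2/8) - (-5/4) = 5/2 - 5*pi**2/8.

5/2 - 5*pi**2/8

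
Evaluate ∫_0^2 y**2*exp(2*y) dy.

-1/4 + 5*exp(4)/4

Integrate by parts twice (u = y^2, dv = exp(2*y) dy).
An antiderivative is F(y) = (2*y**2 - 2*y + 1)*exp(2*y)/4.
Then F(2) - F(0) = (5*exp(4)/4) - (1/4) = -1/4 + 5*exp(4)/4.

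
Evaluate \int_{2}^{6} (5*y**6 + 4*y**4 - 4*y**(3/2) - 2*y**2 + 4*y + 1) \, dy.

By the power rule, an antiderivative is F(y) = 5*y**7/7 - 8*y**(5/2)/5 + 4*y**5/5 - 2*y**3/3 + 2*y**2 + y.
Then F(6) - F(2) = (7213818/35 - 288*sqrt(6)/5) - (12778/105 - 32*sqrt(2)/5) = -288*sqrt(6)/5 + 32*sqrt(2)/5 + 21628676/105.

-288*sqrt(6)/5 + 32*sqrt(2)/5 + 21628676/105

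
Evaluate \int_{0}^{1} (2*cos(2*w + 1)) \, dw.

Let u = 2*w + 1, so du = 2 dw. When w = 0, u = 1; when w = 1, u = 3.
The integral becomes ∫ cos(u) du from 1 to 3, with antiderivative sin(u).
Back in w: F(w) = sin(2*w + 1).
Then F(1) - F(0) = (sin(3)) - (sin(1)) = -sin(1) + sin(3).

-sin(1) + sin(3)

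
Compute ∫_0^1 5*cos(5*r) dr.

sin(5)

Let u = 5*r, so du = 5 dr. When r = 0, u = 0; when r = 1, u = 5.
The integral becomes ∫ cos(u) du from 0 to 5, with antiderivative sin(u).
Back in r: F(r) = sin(5*r).
Then F(1) - F(0) = (sin(5)) - (0) = sin(5).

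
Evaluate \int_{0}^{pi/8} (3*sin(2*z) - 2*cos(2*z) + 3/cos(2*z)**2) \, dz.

3 - 5*sqrt(2)/4

An antiderivative is F(z) = -sin(2*z) - 3*cos(2*z)/2 + 3*tan(2*z)/2.
Then F(pi/8) - F(0) = (3/2 - 5*sqrt(2)/4) - (-3/2) = 3 - 5*sqrt(2)/4.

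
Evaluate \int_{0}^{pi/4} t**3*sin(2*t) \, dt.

-3/8 + 3*pi**2/64

Integrate by parts 3 times (u = t^3, dv = sin(2*t) dt).
An antiderivative is F(t) = -t**3*cos(2*t)/2 + 3*t**2*sin(2*t)/4 + 3*t*cos(2*t)/4 - 3*sin(2*t)/8.
Then F(pi/4) - F(0) = (-3/8 + 3*pi**2/64) - (0) = -3/8 + 3*pi**2/64.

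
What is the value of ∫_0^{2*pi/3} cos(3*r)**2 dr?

pi/3

Use the identity cos^2(3*r) = (1 + cos(6*r))/2.
An antiderivative is F(r) = r/2 + sin(6*r)/12.
Then F(2*pi/3) - F(0) = (pi/3) - (0) = pi/3.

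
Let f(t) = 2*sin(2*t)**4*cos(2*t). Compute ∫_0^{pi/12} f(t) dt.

Let u = sin(2*t), so du = 2*cos(2*t) dt. When t = 0, u = 0; when t = pi/12, u = 1/2.
The integral becomes ∫ u**4 du from 0 to 1/2, with antiderivative u**5/5.
Back in t: F(t) = sin(2*t)**5/5.
Then F(pi/12) - F(0) = (1/160) - (0) = 1/160.

1/160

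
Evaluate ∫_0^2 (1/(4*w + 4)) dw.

log(3)/4

An antiderivative is F(w) = log(4*w + 4)/4.
Then F(2) - F(0) = (log(12)/4) - (log(2)/2) = log(3)/4.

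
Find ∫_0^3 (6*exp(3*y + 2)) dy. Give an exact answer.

Let u = 3*y + 2, so du = 3 dy. When y = 0, u = 2; when y = 3, u = 11.
The integral becomes 2·∫ exp(u) du from 2 to 11, with antiderivative 2*exp(u).
Back in y: F(y) = 2*exp(3*y + 2).
Then F(3) - F(0) = (2*exp(11)) - (2*exp(2)) = -2*(1 - exp(9))*exp(2).

-2*(1 - exp(9))*exp(2)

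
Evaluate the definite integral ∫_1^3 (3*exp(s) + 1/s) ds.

-3*exp(1) + log(3) + 3*exp(3)

An antiderivative is F(s) = 3*exp(s) + log(s).
Then F(3) - F(1) = (log(3) + 3*exp(3)) - (3*exp(1)) = -3*exp(1) + log(3) + 3*exp(3).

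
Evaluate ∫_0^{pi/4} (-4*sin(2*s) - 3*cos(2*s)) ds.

-7/2

An antiderivative is F(s) = -3*sin(2*s)/2 + 2*cos(2*s).
Then F(pi/4) - F(0) = (-3/2) - (2) = -7/2.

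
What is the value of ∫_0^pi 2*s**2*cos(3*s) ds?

-4*pi/9

Integrate by parts twice (u = s^2, dv = 2*cos(3*s) ds).
An antiderivative is F(s) = 2*s**2*sin(3*s)/3 + 4*s*cos(3*s)/9 - 4*sin(3*s)/27.
Then F(pi) - F(0) = (-4*pi/9) - (0) = -4*pi/9.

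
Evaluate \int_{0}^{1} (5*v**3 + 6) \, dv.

By the power rule, an antiderivative is F(v) = 5*v**4/4 + 6*v.
Then F(1) - F(0) = (29/4) - (0) = 29/4.

29/4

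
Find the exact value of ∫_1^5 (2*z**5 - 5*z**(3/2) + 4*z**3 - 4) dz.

By the power rule, an antiderivative is F(z) = z**6/3 - 2*z**(5/2) + z**4 - 4*z.
Then F(5) - F(1) = (17440/3 - 50*sqrt(5)) - (-14/3) = 5818 - 50*sqrt(5).

5818 - 50*sqrt(5)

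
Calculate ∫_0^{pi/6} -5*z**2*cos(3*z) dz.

10/27 - 5*pi**2/108

Integrate by parts twice (u = z^2, dv = -5*cos(3*z) dz).
An antiderivative is F(z) = -5*z**2*sin(3*z)/3 - 10*z*cos(3*z)/9 + 10*sin(3*z)/27.
Then F(pi/6) - F(0) = (10/27 - 5*pi**2/108) - (0) = 10/27 - 5*pi**2/108.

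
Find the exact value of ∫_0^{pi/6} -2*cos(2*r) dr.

-sqrt(3)/2

An antiderivative is F(r) = -sin(2*r).
Then F(pi/6) - F(0) = (-sqrt(3)/2) - (0) = -sqrt(3)/2.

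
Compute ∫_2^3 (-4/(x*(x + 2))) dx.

Factor the denominator: x**2 + 2*x = (x + 2)x.
Partial fractions: -4/(x*(x + 2)) = 2/(x + 2) - 2/x.
An antiderivative is F(x) = -2*log(x) + 2*log(x + 2).
Then F(3) - F(2) = (log(25/9)) - (log(4)) = log(25/36).

log(25/36)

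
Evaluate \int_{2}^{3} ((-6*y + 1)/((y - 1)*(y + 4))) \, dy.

Factor the denominator: y**2 + 3*y - 4 = (y + 4)(y - 1).
Partial fractions: (-6*y + 1)/((y - 1)*(y + 4)) = -5/(y + 4) - 1/(y - 1).
An antiderivative is F(y) = -log(y - 1) - 5*log(y + 4).
Then F(3) - F(2) = (-5*log(7) - log(2)) - (-5*log(3) - 5*log(2)) = -5*log(7) + 4*log(2) + 5*log(3).

-5*log(7) + 4*log(2) + 5*log(3)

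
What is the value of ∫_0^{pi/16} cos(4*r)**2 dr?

1/16 + pi/32

Use the identity cos^2(4*r) = (1 + cos(8*r))/2.
An antiderivative is F(r) = r/2 + sin(8*r)/16.
Then F(pi/16) - F(0) = (1/16 + pi/32) - (0) = 1/16 + pi/32.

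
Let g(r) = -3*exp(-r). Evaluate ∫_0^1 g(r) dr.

An antiderivative is F(r) = 3*exp(-r).
Then F(1) - F(0) = (3*exp(-1)) - (3) = -3 + 3*exp(-1).

-3 + 3*exp(-1)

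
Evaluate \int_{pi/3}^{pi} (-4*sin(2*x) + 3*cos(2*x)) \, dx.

An antiderivative is F(x) = 3*sin(2*x)/2 + 2*cos(2*x).
Then F(pi) - F(pi/3) = (2) - (-1 + 3*sqrt(3)/4) = 3 - 3*sqrt(3)/4.

3 - 3*sqrt(3)/4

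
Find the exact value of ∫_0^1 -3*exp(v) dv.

3 - 3*E

An antiderivative is F(v) = -3*exp(v).
Then F(1) - F(0) = (-3*E) - (-3) = 3 - 3*E.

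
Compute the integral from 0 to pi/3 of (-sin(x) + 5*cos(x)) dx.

An antiderivative is F(x) = 5*sin(x) + cos(x).
Then F(pi/3) - F(0) = (1/2 + 5*sqrt(3)/2) - (1) = -1/2 + 5*sqrt(3)/2.

-1/2 + 5*sqrt(3)/2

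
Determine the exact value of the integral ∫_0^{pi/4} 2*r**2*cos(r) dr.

sqrt(2)*(-32 + pi**2 + 8*pi)/16

Integrate by parts twice (u = r^2, dv = 2*cos(r) dr).
An antiderivative is F(r) = 2*r**2*sin(r) + 4*r*cos(r) - 4*sin(r).
Then F(pi/4) - F(0) = (sqrt(2)*(-32 + pi**2 + 8*pi)/16) - (0) = sqrt(2)*(-32 + pi**2 + 8*pi)/16.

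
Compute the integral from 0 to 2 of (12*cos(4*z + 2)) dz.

Let u = 4*z + 2, so du = 4 dz. When z = 0, u = 2; when z = 2, u = 10.
The integral becomes 3·∫ cos(u) du from 2 to 10, with antiderivative 3*sin(u).
Back in z: F(z) = 3*sin(4*z + 2).
Then F(2) - F(0) = (3*sin(10)) - (3*sin(2)) = -3*sin(2) + 3*sin(10).

-3*sin(2) + 3*sin(10)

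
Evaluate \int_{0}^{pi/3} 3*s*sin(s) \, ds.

-pi/2 + 3*sqrt(3)/2

Integrate by parts once (u = s, dv = 3*sin(s) ds).
An antiderivative is F(s) = -3*s*cos(s) + 3*sin(s).
Then F(pi/3) - F(0) = (-pi/2 + 3*sqrt(3)/2) - (0) = -pi/2 + 3*sqrt(3)/2.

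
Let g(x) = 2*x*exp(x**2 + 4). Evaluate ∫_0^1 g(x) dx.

-exp(4) + exp(5)

Let u = x**2 + 4, so du = 2*x dx. When x = 0, u = 4; when x = 1, u = 5.
The integral becomes ∫ exp(u) du from 4 to 5, with antiderivative exp(u).
Back in x: F(x) = exp(x**2 + 4).
Then F(1) - F(0) = (exp(5)) - (exp(4)) = -exp(4) + exp(5).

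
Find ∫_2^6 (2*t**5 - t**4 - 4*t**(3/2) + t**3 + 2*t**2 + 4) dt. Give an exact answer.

-288*sqrt(6)/5 + 32*sqrt(2)/5 + 216848/15

By the power rule, an antiderivative is F(t) = t**6/3 - 8*t**(5/2)/5 - t**5/5 + t**4/4 + 2*t**3/3 + 4*t.
Then F(6) - F(2) = (72444/5 - 288*sqrt(6)/5) - (484/15 - 32*sqrt(2)/5) = -288*sqrt(6)/5 + 32*sqrt(2)/5 + 216848/15.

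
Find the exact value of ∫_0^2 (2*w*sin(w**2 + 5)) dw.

cos(5) - cos(9)

Let u = w**2 + 5, so du = 2*w dw. When w = 0, u = 5; when w = 2, u = 9.
The integral becomes ∫ sin(u) du from 5 to 9, with antiderivative -cos(u).
Back in w: F(w) = -cos(w**2 + 5).
Then F(2) - F(0) = (-cos(9)) - (-cos(5)) = cos(5) - cos(9).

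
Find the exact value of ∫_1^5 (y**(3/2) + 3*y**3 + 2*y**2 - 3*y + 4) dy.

10*sqrt(5) + 7954/15

By the power rule, an antiderivative is F(y) = 2*y**(5/2)/5 + 3*y**4/4 + 2*y**3/3 - 3*y**2/2 + 4*y.
Then F(5) - F(1) = (10*sqrt(5) + 6415/12) - (259/60) = 10*sqrt(5) + 7954/15.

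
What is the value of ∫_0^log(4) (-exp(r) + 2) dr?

An antiderivative is F(r) = 2*r - exp(r).
Then F(log(4)) - F(0) = (-4 + 4*log(2)) - (-1) = -3 + log(16).

-3 + log(16)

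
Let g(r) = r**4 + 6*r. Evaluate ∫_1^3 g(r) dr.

362/5

By the power rule, an antiderivative is F(r) = r**5/5 + 3*r**2.
Then F(3) - F(1) = (378/5) - (16/5) = 362/5.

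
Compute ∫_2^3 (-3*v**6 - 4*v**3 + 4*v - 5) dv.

By the power rule, an antiderivative is F(v) = -3*v**7/7 - v**4 + 2*v**2 - 5*v.
Then F(3) - F(2) = (-7107/7) - (-510/7) = -6597/7.

-6597/7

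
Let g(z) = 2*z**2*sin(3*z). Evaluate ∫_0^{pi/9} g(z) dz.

Integrate by parts twice (u = z^2, dv = 2*sin(3*z) dz).
An antiderivative is F(z) = -2*z**2*cos(3*z)/3 + 4*z*sin(3*z)/9 + 4*cos(3*z)/27.
Then F(pi/9) - F(0) = (-pi**2/243 + 2/27 + 2*sqrt(3)*pi/81) - (4/27) = -2/27 - pi**2/243 + 2*sqrt(3)*pi/81.

-2/27 - pi**2/243 + 2*sqrt(3)*pi/81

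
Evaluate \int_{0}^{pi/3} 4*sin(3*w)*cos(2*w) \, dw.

Use the identity sin(3*w)cos(2*w) = [sin(5*w) + sin(w)]/2.
An antiderivative is F(w) = -2*cos(w) - 2*cos(5*w)/5.
Then F(pi/3) - F(0) = (-6/5) - (-12/5) = 6/5.

6/5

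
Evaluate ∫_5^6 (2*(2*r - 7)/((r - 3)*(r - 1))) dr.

-9*log(2) - log(3) + 5*log(5)

Factor the denominator: r**2 - 4*r + 3 = (r - 1)(r - 3).
Partial fractions: 2*(2*r - 7)/((r - 3)*(r - 1)) = 5/(r - 1) - 1/(r - 3).
An antiderivative is F(r) = -log(r - 3) + 5*log(r - 1).
Then F(6) - F(5) = (-log(3) + 5*log(5)) - (9*log(2)) = -9*log(2) - log(3) + 5*log(5).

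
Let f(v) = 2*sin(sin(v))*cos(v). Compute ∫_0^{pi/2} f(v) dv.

Let u = sin(v), so du = cos(v) dv. When v = 0, u = 0; when v = pi/2, u = 1.
The integral becomes 2·∫ sin(u) du from 0 to 1, with antiderivative -2*cos(u).
Back in v: F(v) = -2*cos(sin(v)).
Then F(pi/2) - F(0) = (-2*cos(1)) - (-2) = 2 - 2*cos(1).

2 - 2*cos(1)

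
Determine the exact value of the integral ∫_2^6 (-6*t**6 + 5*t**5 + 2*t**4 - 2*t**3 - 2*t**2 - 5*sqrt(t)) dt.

By the power rule, an antiderivative is F(t) = -6*t**7/7 + 5*t**6/6 + 2*t**5/5 - t**4/2 - 10*t**(3/2)/3 - 2*t**3/3.
Then F(6) - F(2) = (-6956136/35 - 20*sqrt(6)) - (-1992/35 - 20*sqrt(2)/3) = -6954144/35 - 20*sqrt(6) + 20*sqrt(2)/3.

-6954144/35 - 20*sqrt(6) + 20*sqrt(2)/3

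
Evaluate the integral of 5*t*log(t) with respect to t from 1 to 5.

Integrate by parts once (u = ln t, dv = 5*t dt).
An antiderivative is F(t) = 5*t**2*(2*log(t) - 1)/4.
Then F(5) - F(1) = (-125/4 + 125*log(5)/2) - (-5/4) = -30 + 125*log(5)/2.

-30 + 125*log(5)/2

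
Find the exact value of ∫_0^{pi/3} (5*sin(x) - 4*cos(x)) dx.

5/2 - 2*sqrt(3)

An antiderivative is F(x) = -4*sin(x) - 5*cos(x).
Then F(pi/3) - F(0) = (-2*sqrt(3) - 5/2) - (-5) = 5/2 - 2*sqrt(3).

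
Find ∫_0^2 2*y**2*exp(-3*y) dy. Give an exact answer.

Integrate by parts twice (u = y^2, dv = 2*exp(-3*y) dy).
An antiderivative is F(y) = (-18*y**2 - 12*y - 4)*exp(-3*y)/27.
Then F(2) - F(0) = (-100*exp(-6)/27) - (-4/27) = 4/27 - 100*exp(-6)/27.

4/27 - 100*exp(-6)/27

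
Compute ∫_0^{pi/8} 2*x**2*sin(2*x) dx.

Integrate by parts twice (u = x^2, dv = 2*sin(2*x) dx).
An antiderivative is F(x) = -x**2*cos(2*x) + x*sin(2*x) + cos(2*x)/2.
Then F(pi/8) - F(0) = (sqrt(2)*(-pi**2 + 8*pi + 32)/128) - (1/2) = -1/2 - sqrt(2)*pi**2/128 + sqrt(2)*pi/16 + sqrt(2)/4.

-1/2 - sqrt(2)*pi**2/128 + sqrt(2)*pi/16 + sqrt(2)/4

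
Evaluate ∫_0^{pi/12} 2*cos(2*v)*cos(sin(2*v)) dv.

Let u = sin(2*v), so du = 2*cos(2*v) dv. When v = 0, u = 0; when v = pi/12, u = 1/2.
The integral becomes ∫ cos(u) du from 0 to 1/2, with antiderivative sin(u).
Back in v: F(v) = sin(sin(2*v)).
Then F(pi/12) - F(0) = (sin(1/2)) - (0) = sin(1/2).

sin(1/2)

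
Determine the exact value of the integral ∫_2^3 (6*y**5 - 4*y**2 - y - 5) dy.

3793/6

By the power rule, an antiderivative is F(y) = y**6 - 4*y**3/3 - y**2/2 - 5*y.
Then F(3) - F(2) = (1347/2) - (124/3) = 3793/6.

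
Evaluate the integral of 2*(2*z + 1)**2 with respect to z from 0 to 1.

Let u = 2*z + 1, so du = 2 dz. When z = 0, u = 1; when z = 1, u = 3.
The integral becomes ∫ u**2 du from 1 to 3, with antiderivative u**3/3.
Back in z: F(z) = (2*z + 1)**3/3.
Then F(1) - F(0) = (9) - (1/3) = 26/3.

26/3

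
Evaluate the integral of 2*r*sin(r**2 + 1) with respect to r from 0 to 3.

Let u = r**2 + 1, so du = 2*r dr. When r = 0, u = 1; when r = 3, u = 10.
The integral becomes ∫ sin(u) du from 1 to 10, with antiderivative -cos(u).
Back in r: F(r) = -cos(r**2 + 1).
Then F(3) - F(0) = (-cos(10)) - (-cos(1)) = cos(1) - cos(10).

cos(1) - cos(10)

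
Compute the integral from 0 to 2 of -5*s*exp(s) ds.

-5*exp(2) - 5

Integrate by parts once (u = s, dv = -5*exp(s) ds).
An antiderivative is F(s) = (-5*s + 5)*exp(s).
Then F(2) - F(0) = (-5*exp(2)) - (5) = -5*exp(2) - 5.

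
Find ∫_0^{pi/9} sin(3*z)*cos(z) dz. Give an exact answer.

-cos(2*pi/9)/4 - sin(pi/18)/8 + 3/8

Use the identity sin(3*z)cos(z) = [sin(4*z) + sin(2*z)]/2.
An antiderivative is F(z) = -cos(2*z)/4 - cos(4*z)/8.
Then F(pi/9) - F(0) = (-cos(2*pi/9)/4 - sin(pi/18)/8) - (-3/8) = -cos(2*pi/9)/4 - sin(pi/18)/8 + 3/8.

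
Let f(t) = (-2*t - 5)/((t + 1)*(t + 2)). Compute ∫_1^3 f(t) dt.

log(5/24)

Factor the denominator: t**2 + 3*t + 2 = (t + 2)(t + 1).
Partial fractions: (-2*t - 5)/((t + 1)*(t + 2)) = 1/(t + 2) - 3/(t + 1).
An antiderivative is F(t) = -3*log(t + 1) + log(t + 2).
Then F(3) - F(1) = (log(5/64)) - (log(3/8)) = log(5/24).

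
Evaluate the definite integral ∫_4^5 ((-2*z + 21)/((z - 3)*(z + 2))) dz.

-5*log(7) + 5*log(3) + 8*log(2)

Factor the denominator: z**2 - z - 6 = (z + 2)(z - 3).
Partial fractions: (-2*z + 21)/((z - 3)*(z + 2)) = -5/(z + 2) + 3/(z - 3).
An antiderivative is F(z) = 3*log(z - 3) - 5*log(z + 2).
Then F(5) - F(4) = (-5*log(7) + 3*log(2)) - (-5*log(3) - 5*log(2)) = -5*log(7) + 5*log(3) + 8*log(2).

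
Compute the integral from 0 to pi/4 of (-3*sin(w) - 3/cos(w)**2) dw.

-6 + 3*sqrt(2)/2

An antiderivative is F(w) = 3*cos(w) - 3*tan(w).
Then F(pi/4) - F(0) = (-3 + 3*sqrt(2)/2) - (3) = -6 + 3*sqrt(2)/2.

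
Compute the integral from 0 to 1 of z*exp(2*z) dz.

1/4 + exp(2)/4

Integrate by parts once (u = z, dv = exp(2*z) dz).
An antiderivative is F(z) = (2*z - 1)*exp(2*z)/4.
Then F(1) - F(0) = (exp(2)/4) - (-1/4) = 1/4 + exp(2)/4.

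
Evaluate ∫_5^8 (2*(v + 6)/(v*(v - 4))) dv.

Factor the denominator: v**2 - 4*v = v(v - 4).
Partial fractions: 2*(v + 6)/(v*(v - 4)) = -3/v + 5/(v - 4).
An antiderivative is F(v) = -3*log(v) + 5*log(v - 4).
Then F(8) - F(5) = (log(2)) - (-3*log(5)) = log(2) + 3*log(5).

log(2) + 3*log(5)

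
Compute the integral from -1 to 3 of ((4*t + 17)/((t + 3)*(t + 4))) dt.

-log(7) + 6*log(3)

Factor the denominator: t**2 + 7*t + 12 = (t + 4)(t + 3).
Partial fractions: (4*t + 17)/((t + 3)*(t + 4)) = -1/(t + 4) + 5/(t + 3).
An antiderivative is F(t) = 5*log(t + 3) - log(t + 4).
Then F(3) - F(-1) = (-log(7) + 5*log(2) + 5*log(3)) - (log(32/3)) = -log(7) + 6*log(3).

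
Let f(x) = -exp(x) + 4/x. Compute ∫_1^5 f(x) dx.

An antiderivative is F(x) = -exp(x) + 4*log(x).
Then F(5) - F(1) = (-exp(5) + 4*log(5)) - (-exp(1)) = -exp(5) + exp(1) + 4*log(5).

-exp(5) + exp(1) + 4*log(5)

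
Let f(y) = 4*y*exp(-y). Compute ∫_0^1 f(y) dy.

Integrate by parts once (u = y, dv = 4*exp(-y) dy).
An antiderivative is F(y) = (-4*y - 4)*exp(-y).
Then F(1) - F(0) = (-8*exp(-1)) - (-4) = 4 - 8*exp(-1).

4 - 8*exp(-1)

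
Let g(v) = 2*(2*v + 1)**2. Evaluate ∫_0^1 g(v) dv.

Let u = 2*v + 1, so du = 2 dv. When v = 0, u = 1; when v = 1, u = 3.
The integral becomes ∫ u**2 du from 1 to 3, with antiderivative u**3/3.
Back in v: F(v) = (2*v + 1)**3/3.
Then F(1) - F(0) = (9) - (1/3) = 26/3.

26/3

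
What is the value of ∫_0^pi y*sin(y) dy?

pi

Integrate by parts once (u = y, dv = sin(y) dy).
An antiderivative is F(y) = -y*cos(y) + sin(y).
Then F(pi) - F(0) = (pi) - (0) = pi.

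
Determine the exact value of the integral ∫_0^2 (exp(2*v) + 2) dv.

7/2 + exp(4)/2

An antiderivative is F(v) = exp(2*v)/2 + 2*v.
Then F(2) - F(0) = (4 + exp(4)/2) - (1/2) = 7/2 + exp(4)/2.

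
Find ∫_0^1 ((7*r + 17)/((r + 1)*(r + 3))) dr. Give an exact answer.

-2*log(3) + 9*log(2)

Factor the denominator: r**2 + 4*r + 3 = (r + 3)(r + 1).
Partial fractions: (7*r + 17)/((r + 1)*(r + 3)) = 2/(r + 3) + 5/(r + 1).
An antiderivative is F(r) = 5*log(r + 1) + 2*log(r + 3).
Then F(1) - F(0) = (9*log(2)) - (log(9)) = -2*log(3) + 9*log(2).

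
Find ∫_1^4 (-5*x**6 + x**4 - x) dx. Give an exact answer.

-805353/70

By the power rule, an antiderivative is F(x) = -5*x**7/7 + x**5/5 - x**2/2.
Then F(4) - F(1) = (-402712/35) - (-71/70) = -805353/70.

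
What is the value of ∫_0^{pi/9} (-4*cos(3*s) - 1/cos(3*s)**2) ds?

-sqrt(3)

An antiderivative is F(s) = -4*sin(3*s)/3 - tan(3*s)/3.
Then F(pi/9) - F(0) = (-sqrt(3)) - (0) = -sqrt(3).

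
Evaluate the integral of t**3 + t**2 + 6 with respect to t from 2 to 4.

By the power rule, an antiderivative is F(t) = t**4/4 + t**3/3 + 6*t.
Then F(4) - F(2) = (328/3) - (56/3) = 272/3.

272/3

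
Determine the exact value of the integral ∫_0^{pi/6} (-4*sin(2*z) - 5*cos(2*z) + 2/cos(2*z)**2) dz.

-1 - sqrt(3)/4

An antiderivative is F(z) = -5*sin(2*z)/2 + 2*cos(2*z) + tan(2*z).
Then F(pi/6) - F(0) = (1 - sqrt(3)/4) - (2) = -1 - sqrt(3)/4.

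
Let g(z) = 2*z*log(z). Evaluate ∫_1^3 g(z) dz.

Integrate by parts once (u = ln z, dv = 2*z dz).
An antiderivative is F(z) = z**2*(2*log(z) - 1)/2.
Then F(3) - F(1) = (-9/2 + 9*log(3)) - (-1/2) = -4 + 9*log(3).

-4 + 9*log(3)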